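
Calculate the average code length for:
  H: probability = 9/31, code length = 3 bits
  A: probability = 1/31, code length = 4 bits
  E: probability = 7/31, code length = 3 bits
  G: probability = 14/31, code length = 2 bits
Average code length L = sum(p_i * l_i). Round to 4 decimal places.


Weighted contributions p_i * l_i:
  H: (9/31) * 3 = 27/31
  A: (1/31) * 4 = 4/31
  E: (7/31) * 3 = 21/31
  G: (14/31) * 2 = 28/31
Sum = (27 + 4 + 21 + 28)/31 = 80/31

L = 80/31 = 2.5806 bits/symbol


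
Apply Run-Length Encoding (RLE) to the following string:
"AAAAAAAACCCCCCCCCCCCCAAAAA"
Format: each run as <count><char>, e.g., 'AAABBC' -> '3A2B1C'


Scanning runs left to right:
  i=0: run of 'A' x 8 -> '8A'
  i=8: run of 'C' x 13 -> '13C'
  i=21: run of 'A' x 5 -> '5A'

RLE = 8A13C5A


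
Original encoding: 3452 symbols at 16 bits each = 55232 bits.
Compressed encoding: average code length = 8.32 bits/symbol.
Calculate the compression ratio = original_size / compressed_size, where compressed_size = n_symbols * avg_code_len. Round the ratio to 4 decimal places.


original_size = n_symbols * orig_bits = 3452 * 16 = 55232 bits
compressed_size = n_symbols * avg_code_len = 3452 * 8.32 = 28720.64 bits
ratio = original_size / compressed_size = 55232 / 28720.64 = 1.9231

Compression ratio = 1.9231


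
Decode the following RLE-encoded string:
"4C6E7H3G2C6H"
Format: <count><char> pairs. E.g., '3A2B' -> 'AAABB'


Expanding each <count><char> pair:
  4C -> 'CCCC'
  6E -> 'EEEEEE'
  7H -> 'HHHHHHH'
  3G -> 'GGG'
  2C -> 'CC'
  6H -> 'HHHHHH'

Decoded = CCCCEEEEEEHHHHHHHGGGCCHHHHHH


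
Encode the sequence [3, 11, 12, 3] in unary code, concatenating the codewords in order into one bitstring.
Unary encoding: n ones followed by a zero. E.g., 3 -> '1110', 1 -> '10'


Encode each number as n ones followed by a terminating 0:
  3 -> 1110 (4 bits)
  11 -> 111111111110 (12 bits)
  12 -> 1111111111110 (13 bits)
  3 -> 1110 (4 bits)
Total length = 4 + 12 + 13 + 4 = 33 bits.

Unary([3, 11, 12, 3]) = 111011111111111011111111111101110 (33 bits)


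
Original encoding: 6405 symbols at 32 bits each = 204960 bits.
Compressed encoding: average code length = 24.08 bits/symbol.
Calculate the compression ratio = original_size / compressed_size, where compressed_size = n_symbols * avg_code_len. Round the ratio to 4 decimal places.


original_size = n_symbols * orig_bits = 6405 * 32 = 204960 bits
compressed_size = n_symbols * avg_code_len = 6405 * 24.08 = 154232.4 bits
ratio = original_size / compressed_size = 204960 / 154232.4 = 1.3289

Compression ratio = 1.3289


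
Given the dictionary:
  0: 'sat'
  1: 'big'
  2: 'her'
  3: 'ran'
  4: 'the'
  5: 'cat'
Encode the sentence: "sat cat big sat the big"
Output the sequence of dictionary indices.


Look up each word in the dictionary:
  'sat' -> 0
  'cat' -> 5
  'big' -> 1
  'sat' -> 0
  'the' -> 4
  'big' -> 1

Encoded: [0, 5, 1, 0, 4, 1]


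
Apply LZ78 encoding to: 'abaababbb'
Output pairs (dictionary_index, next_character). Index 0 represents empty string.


LZ78 encoding steps:
Dictionary: {0: ''}
Step 1: w='' (idx 0), next='a' -> output (0, 'a'), add 'a' as idx 1
Step 2: w='' (idx 0), next='b' -> output (0, 'b'), add 'b' as idx 2
Step 3: w='a' (idx 1), next='a' -> output (1, 'a'), add 'aa' as idx 3
Step 4: w='b' (idx 2), next='a' -> output (2, 'a'), add 'ba' as idx 4
Step 5: w='b' (idx 2), next='b' -> output (2, 'b'), add 'bb' as idx 5
Step 6: w='b' (idx 2), end of input -> output (2, '')


Encoded: [(0, 'a'), (0, 'b'), (1, 'a'), (2, 'a'), (2, 'b'), (2, '')]


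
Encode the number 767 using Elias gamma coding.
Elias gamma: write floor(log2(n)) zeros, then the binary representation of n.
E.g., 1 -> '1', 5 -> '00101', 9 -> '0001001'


num_bits = floor(log2(767)) + 1 = 10
leading_zeros = num_bits - 1 = 9
binary(767) = 1011111111

Elias gamma(767) = '000000000' + '1011111111' = 0000000001011111111 (19 bits)


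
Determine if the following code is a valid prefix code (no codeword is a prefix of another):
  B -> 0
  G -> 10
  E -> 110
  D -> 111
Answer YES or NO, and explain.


Checking each pair (does one codeword prefix another?):
  B='0' vs G='10': no prefix
  B='0' vs E='110': no prefix
  B='0' vs D='111': no prefix
  G='10' vs B='0': no prefix
  G='10' vs E='110': no prefix
  G='10' vs D='111': no prefix
  E='110' vs B='0': no prefix
  E='110' vs G='10': no prefix
  E='110' vs D='111': no prefix
  D='111' vs B='0': no prefix
  D='111' vs G='10': no prefix
  D='111' vs E='110': no prefix
No violation found over all pairs.

YES -- this is a valid prefix code. No codeword is a prefix of any other codeword.


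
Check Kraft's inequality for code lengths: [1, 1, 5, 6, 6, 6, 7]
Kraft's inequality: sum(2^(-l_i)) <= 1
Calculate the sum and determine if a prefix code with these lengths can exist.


Sum = 2^(-1) + 2^(-1) + 2^(-5) + 2^(-6) + 2^(-6) + 2^(-6) + 2^(-7)
    = 0.5 + 0.5 + 0.03125 + 0.015625 + 0.015625 + 0.015625 + 0.0078125
    = 139/128 = 1.0859375
Since 1.0859375 > 1, Kraft's inequality is NOT satisfied.
A prefix code with these lengths CANNOT exist.

Kraft sum = 1.0859375. Not satisfied.


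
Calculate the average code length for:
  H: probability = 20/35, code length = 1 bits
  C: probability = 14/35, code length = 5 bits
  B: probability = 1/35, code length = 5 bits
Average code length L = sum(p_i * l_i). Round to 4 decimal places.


Weighted contributions p_i * l_i:
  H: (20/35) * 1 = 20/35
  C: (14/35) * 5 = 70/35
  B: (1/35) * 5 = 5/35
Sum = (20 + 70 + 5)/35 = 95/35

L = 95/35 = 2.7143 bits/symbol


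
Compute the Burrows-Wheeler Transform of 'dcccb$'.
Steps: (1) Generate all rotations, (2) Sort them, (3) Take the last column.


Rotations (sorted):
  0: $dcccb -> last char: b
  1: b$dccc -> last char: c
  2: cb$dcc -> last char: c
  3: ccb$dc -> last char: c
  4: cccb$d -> last char: d
  5: dcccb$ -> last char: $


BWT = bcccd$


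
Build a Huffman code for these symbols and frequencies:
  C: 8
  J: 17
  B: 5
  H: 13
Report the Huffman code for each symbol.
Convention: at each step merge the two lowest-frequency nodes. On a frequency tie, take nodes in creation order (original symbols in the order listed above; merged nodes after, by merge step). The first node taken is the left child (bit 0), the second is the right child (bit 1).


Huffman tree construction:
Step 1: Merge B(5) + C(8) = 13
Step 2: Merge H(13) + (B+C)(13) = 26
Step 3: Merge J(17) + (H+(B+C))(26) = 43
Read each symbol's code off the tree from the root (left child = 0, right child = 1).

Codes:
  C: 111 (length 3)
  J: 0 (length 1)
  B: 110 (length 3)
  H: 10 (length 2)
Average code length: 82/43 = 1.9070 bits/symbol


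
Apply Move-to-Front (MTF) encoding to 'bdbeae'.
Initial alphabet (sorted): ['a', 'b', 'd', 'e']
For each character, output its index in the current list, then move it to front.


MTF encoding:
'b': index 1 in ['a', 'b', 'd', 'e'] -> ['b', 'a', 'd', 'e']
'd': index 2 in ['b', 'a', 'd', 'e'] -> ['d', 'b', 'a', 'e']
'b': index 1 in ['d', 'b', 'a', 'e'] -> ['b', 'd', 'a', 'e']
'e': index 3 in ['b', 'd', 'a', 'e'] -> ['e', 'b', 'd', 'a']
'a': index 3 in ['e', 'b', 'd', 'a'] -> ['a', 'e', 'b', 'd']
'e': index 1 in ['a', 'e', 'b', 'd'] -> ['e', 'a', 'b', 'd']


Output: [1, 2, 1, 3, 3, 1]


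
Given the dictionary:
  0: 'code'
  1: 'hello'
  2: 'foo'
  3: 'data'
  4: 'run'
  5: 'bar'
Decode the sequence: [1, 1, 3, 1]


Look up each index in the dictionary:
  1 -> 'hello'
  1 -> 'hello'
  3 -> 'data'
  1 -> 'hello'

Decoded: "hello hello data hello"


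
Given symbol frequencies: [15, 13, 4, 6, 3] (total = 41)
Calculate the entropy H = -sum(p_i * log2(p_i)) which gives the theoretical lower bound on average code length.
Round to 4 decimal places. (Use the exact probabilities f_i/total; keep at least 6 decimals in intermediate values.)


Per-symbol terms -p_i * log2(p_i) with p_i = f_i/41:
  p = 15/41 = 0.365854: log2(p) = -1.450661, -p*log2(p) = 0.530730
  p = 13/41 = 0.317073: log2(p) = -1.657112, -p*log2(p) = 0.525426
  p = 4/41 = 0.097561: log2(p) = -3.357552, -p*log2(p) = 0.327566
  p = 6/41 = 0.146341: log2(p) = -2.772590, -p*log2(p) = 0.405745
  p = 3/41 = 0.073171: log2(p) = -3.772590, -p*log2(p) = 0.276043
H = 0.530730 + 0.525426 + 0.327566 + 0.405745 + 0.276043 = 2.065510

H = 2.0655 bits/symbol


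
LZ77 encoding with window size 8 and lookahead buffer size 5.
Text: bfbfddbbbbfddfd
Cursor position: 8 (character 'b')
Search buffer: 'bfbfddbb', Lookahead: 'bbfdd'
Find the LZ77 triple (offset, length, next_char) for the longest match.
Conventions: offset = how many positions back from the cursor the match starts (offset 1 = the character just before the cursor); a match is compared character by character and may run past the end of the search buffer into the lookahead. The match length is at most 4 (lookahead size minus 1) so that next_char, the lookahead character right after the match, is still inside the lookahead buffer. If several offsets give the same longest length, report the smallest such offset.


Try each offset into the search buffer:
  offset=1 (pos 7, char 'b'): match length 2
  offset=2 (pos 6, char 'b'): match length 2
  offset=3 (pos 5, char 'd'): match length 0
  offset=4 (pos 4, char 'd'): match length 0
  offset=5 (pos 3, char 'f'): match length 0
  offset=6 (pos 2, char 'b'): match length 1
  offset=7 (pos 1, char 'f'): match length 0
  offset=8 (pos 0, char 'b'): match length 1
Longest match has length 2, found at offsets 1, 2; take the smallest, offset 1.
next_char = character at position 8 + 2 = 10 -> 'f'

Best match: offset=1, length=2 (matching 'bb' starting at position 7)
LZ77 triple: (1, 2, 'f')


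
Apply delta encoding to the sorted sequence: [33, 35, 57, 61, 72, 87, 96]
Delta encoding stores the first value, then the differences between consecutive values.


First value: 33
Deltas:
  35 - 33 = 2
  57 - 35 = 22
  61 - 57 = 4
  72 - 61 = 11
  87 - 72 = 15
  96 - 87 = 9


Delta encoded: [33, 2, 22, 4, 11, 15, 9]


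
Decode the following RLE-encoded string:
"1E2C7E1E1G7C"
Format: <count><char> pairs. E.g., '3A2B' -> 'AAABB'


Expanding each <count><char> pair:
  1E -> 'E'
  2C -> 'CC'
  7E -> 'EEEEEEE'
  1E -> 'E'
  1G -> 'G'
  7C -> 'CCCCCCC'

Decoded = ECCEEEEEEEEGCCCCCCC


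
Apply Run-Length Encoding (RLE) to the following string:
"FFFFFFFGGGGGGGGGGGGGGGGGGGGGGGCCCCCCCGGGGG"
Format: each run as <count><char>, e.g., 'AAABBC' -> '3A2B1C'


Scanning runs left to right:
  i=0: run of 'F' x 7 -> '7F'
  i=7: run of 'G' x 23 -> '23G'
  i=30: run of 'C' x 7 -> '7C'
  i=37: run of 'G' x 5 -> '5G'

RLE = 7F23G7C5G


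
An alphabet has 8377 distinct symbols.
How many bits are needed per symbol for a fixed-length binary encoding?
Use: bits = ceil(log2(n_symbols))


log2(8377) = 13.0322
Bracket: 2^13 = 8192 < 8377 <= 2^14 = 16384
So ceil(log2(8377)) = 14

bits = ceil(log2(8377)) = ceil(13.0322) = 14 bits


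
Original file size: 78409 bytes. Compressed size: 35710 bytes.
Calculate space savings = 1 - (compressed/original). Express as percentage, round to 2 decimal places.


ratio = compressed/original = 35710/78409 = 0.455432
savings = 1 - ratio = 1 - 0.455432 = 0.544568
as a percentage: 0.544568 * 100 = 54.46%

Space savings = 1 - 35710/78409 = 54.46%


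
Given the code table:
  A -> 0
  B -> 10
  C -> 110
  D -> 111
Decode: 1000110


Decoding:
10 -> B
0 -> A
0 -> A
110 -> C


Result: BAAC


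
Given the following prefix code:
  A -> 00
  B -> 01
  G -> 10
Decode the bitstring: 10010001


Decoding step by step:
Bits 10 -> G
Bits 01 -> B
Bits 00 -> A
Bits 01 -> B


Decoded message: GBAB


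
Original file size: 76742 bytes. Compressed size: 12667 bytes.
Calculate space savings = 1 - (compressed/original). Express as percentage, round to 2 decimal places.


ratio = compressed/original = 12667/76742 = 0.16506
savings = 1 - ratio = 1 - 0.16506 = 0.83494
as a percentage: 0.83494 * 100 = 83.49%

Space savings = 1 - 12667/76742 = 83.49%


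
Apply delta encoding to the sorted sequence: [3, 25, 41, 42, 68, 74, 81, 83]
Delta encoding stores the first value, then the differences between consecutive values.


First value: 3
Deltas:
  25 - 3 = 22
  41 - 25 = 16
  42 - 41 = 1
  68 - 42 = 26
  74 - 68 = 6
  81 - 74 = 7
  83 - 81 = 2


Delta encoded: [3, 22, 16, 1, 26, 6, 7, 2]


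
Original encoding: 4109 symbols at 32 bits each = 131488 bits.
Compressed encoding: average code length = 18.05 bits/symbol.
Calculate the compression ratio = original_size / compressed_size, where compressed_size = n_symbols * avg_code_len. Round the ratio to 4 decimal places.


original_size = n_symbols * orig_bits = 4109 * 32 = 131488 bits
compressed_size = n_symbols * avg_code_len = 4109 * 18.05 = 74167.45 bits
ratio = original_size / compressed_size = 131488 / 74167.45 = 1.7729

Compression ratio = 1.7729


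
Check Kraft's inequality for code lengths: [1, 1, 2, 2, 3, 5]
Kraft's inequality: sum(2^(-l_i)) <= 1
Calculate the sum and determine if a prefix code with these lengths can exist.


Sum = 2^(-1) + 2^(-1) + 2^(-2) + 2^(-2) + 2^(-3) + 2^(-5)
    = 0.5 + 0.5 + 0.25 + 0.25 + 0.125 + 0.03125
    = 53/32 = 1.65625
Since 1.65625 > 1, Kraft's inequality is NOT satisfied.
A prefix code with these lengths CANNOT exist.

Kraft sum = 1.65625. Not satisfied.


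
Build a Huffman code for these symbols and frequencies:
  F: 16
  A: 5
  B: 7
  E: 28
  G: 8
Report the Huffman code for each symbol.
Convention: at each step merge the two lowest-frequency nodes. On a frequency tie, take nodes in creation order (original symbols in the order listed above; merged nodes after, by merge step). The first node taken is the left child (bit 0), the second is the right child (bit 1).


Huffman tree construction:
Step 1: Merge A(5) + B(7) = 12
Step 2: Merge G(8) + (A+B)(12) = 20
Step 3: Merge F(16) + (G+(A+B))(20) = 36
Step 4: Merge E(28) + (F+(G+(A+B)))(36) = 64
Read each symbol's code off the tree from the root (left child = 0, right child = 1).

Codes:
  F: 10 (length 2)
  A: 1110 (length 4)
  B: 1111 (length 4)
  E: 0 (length 1)
  G: 110 (length 3)
Average code length: 132/64 = 2.0625 bits/symbol


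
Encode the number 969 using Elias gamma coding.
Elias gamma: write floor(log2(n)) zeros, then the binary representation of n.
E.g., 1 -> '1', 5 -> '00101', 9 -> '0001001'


num_bits = floor(log2(969)) + 1 = 10
leading_zeros = num_bits - 1 = 9
binary(969) = 1111001001

Elias gamma(969) = '000000000' + '1111001001' = 0000000001111001001 (19 bits)


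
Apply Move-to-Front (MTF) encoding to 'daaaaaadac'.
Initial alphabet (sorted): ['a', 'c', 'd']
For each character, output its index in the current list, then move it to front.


MTF encoding:
'd': index 2 in ['a', 'c', 'd'] -> ['d', 'a', 'c']
'a': index 1 in ['d', 'a', 'c'] -> ['a', 'd', 'c']
'a': index 0 in ['a', 'd', 'c'] -> ['a', 'd', 'c']
'a': index 0 in ['a', 'd', 'c'] -> ['a', 'd', 'c']
'a': index 0 in ['a', 'd', 'c'] -> ['a', 'd', 'c']
'a': index 0 in ['a', 'd', 'c'] -> ['a', 'd', 'c']
'a': index 0 in ['a', 'd', 'c'] -> ['a', 'd', 'c']
'd': index 1 in ['a', 'd', 'c'] -> ['d', 'a', 'c']
'a': index 1 in ['d', 'a', 'c'] -> ['a', 'd', 'c']
'c': index 2 in ['a', 'd', 'c'] -> ['c', 'a', 'd']


Output: [2, 1, 0, 0, 0, 0, 0, 1, 1, 2]


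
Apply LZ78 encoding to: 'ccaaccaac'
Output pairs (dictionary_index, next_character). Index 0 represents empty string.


LZ78 encoding steps:
Dictionary: {0: ''}
Step 1: w='' (idx 0), next='c' -> output (0, 'c'), add 'c' as idx 1
Step 2: w='c' (idx 1), next='a' -> output (1, 'a'), add 'ca' as idx 2
Step 3: w='' (idx 0), next='a' -> output (0, 'a'), add 'a' as idx 3
Step 4: w='c' (idx 1), next='c' -> output (1, 'c'), add 'cc' as idx 4
Step 5: w='a' (idx 3), next='a' -> output (3, 'a'), add 'aa' as idx 5
Step 6: w='c' (idx 1), end of input -> output (1, '')


Encoded: [(0, 'c'), (1, 'a'), (0, 'a'), (1, 'c'), (3, 'a'), (1, '')]


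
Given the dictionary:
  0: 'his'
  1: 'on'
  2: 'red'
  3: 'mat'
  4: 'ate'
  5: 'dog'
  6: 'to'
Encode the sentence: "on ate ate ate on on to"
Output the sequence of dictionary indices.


Look up each word in the dictionary:
  'on' -> 1
  'ate' -> 4
  'ate' -> 4
  'ate' -> 4
  'on' -> 1
  'on' -> 1
  'to' -> 6

Encoded: [1, 4, 4, 4, 1, 1, 6]


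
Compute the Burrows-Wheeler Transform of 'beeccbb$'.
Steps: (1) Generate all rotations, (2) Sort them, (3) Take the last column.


Rotations (sorted):
  0: $beeccbb -> last char: b
  1: b$beeccb -> last char: b
  2: bb$beecc -> last char: c
  3: beeccbb$ -> last char: $
  4: cbb$beec -> last char: c
  5: ccbb$bee -> last char: e
  6: eccbb$be -> last char: e
  7: eeccbb$b -> last char: b


BWT = bbc$ceeb


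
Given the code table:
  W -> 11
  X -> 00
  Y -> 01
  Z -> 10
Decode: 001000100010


Decoding:
00 -> X
10 -> Z
00 -> X
10 -> Z
00 -> X
10 -> Z


Result: XZXZXZ


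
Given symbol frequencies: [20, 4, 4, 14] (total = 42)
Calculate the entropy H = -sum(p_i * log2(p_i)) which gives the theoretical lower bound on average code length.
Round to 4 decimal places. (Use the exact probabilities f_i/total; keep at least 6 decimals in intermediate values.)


Per-symbol terms -p_i * log2(p_i) with p_i = f_i/42:
  p = 20/42 = 0.476190: log2(p) = -1.070389, -p*log2(p) = 0.509709
  p = 4/42 = 0.095238: log2(p) = -3.392317, -p*log2(p) = 0.323078
  p = 4/42 = 0.095238: log2(p) = -3.392317, -p*log2(p) = 0.323078
  p = 14/42 = 0.333333: log2(p) = -1.584963, -p*log2(p) = 0.528321
H = 0.509709 + 0.323078 + 0.323078 + 0.528321 = 1.684186

H = 1.6842 bits/symbol


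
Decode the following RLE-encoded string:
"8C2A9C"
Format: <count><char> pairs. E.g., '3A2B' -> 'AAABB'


Expanding each <count><char> pair:
  8C -> 'CCCCCCCC'
  2A -> 'AA'
  9C -> 'CCCCCCCCC'

Decoded = CCCCCCCCAACCCCCCCCC


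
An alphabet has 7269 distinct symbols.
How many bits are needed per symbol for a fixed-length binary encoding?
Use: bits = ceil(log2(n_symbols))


log2(7269) = 12.8275
Bracket: 2^12 = 4096 < 7269 <= 2^13 = 8192
So ceil(log2(7269)) = 13

bits = ceil(log2(7269)) = ceil(12.8275) = 13 bits


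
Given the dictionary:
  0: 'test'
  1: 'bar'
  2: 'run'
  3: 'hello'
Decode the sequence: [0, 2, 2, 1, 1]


Look up each index in the dictionary:
  0 -> 'test'
  2 -> 'run'
  2 -> 'run'
  1 -> 'bar'
  1 -> 'bar'

Decoded: "test run run bar bar"


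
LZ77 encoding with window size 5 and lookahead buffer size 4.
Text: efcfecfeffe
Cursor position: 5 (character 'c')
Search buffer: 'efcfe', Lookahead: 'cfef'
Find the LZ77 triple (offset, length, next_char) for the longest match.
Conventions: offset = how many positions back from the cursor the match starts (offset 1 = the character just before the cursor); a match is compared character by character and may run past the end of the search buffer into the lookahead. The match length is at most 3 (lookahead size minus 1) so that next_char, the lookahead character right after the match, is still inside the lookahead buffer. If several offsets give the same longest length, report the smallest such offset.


Try each offset into the search buffer:
  offset=1 (pos 4, char 'e'): match length 0
  offset=2 (pos 3, char 'f'): match length 0
  offset=3 (pos 2, char 'c'): match length 3
  offset=4 (pos 1, char 'f'): match length 0
  offset=5 (pos 0, char 'e'): match length 0
Longest match has length 3 at offset 3.
next_char = character at position 5 + 3 = 8 -> 'f'

Best match: offset=3, length=3 (matching 'cfe' starting at position 2)
LZ77 triple: (3, 3, 'f')


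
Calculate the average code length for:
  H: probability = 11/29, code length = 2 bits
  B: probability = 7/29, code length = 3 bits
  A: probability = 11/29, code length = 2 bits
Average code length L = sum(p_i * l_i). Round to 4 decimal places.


Weighted contributions p_i * l_i:
  H: (11/29) * 2 = 22/29
  B: (7/29) * 3 = 21/29
  A: (11/29) * 2 = 22/29
Sum = (22 + 21 + 22)/29 = 65/29

L = 65/29 = 2.2414 bits/symbol


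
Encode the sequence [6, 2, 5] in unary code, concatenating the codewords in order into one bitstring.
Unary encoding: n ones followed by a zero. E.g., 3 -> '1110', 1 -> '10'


Encode each number as n ones followed by a terminating 0:
  6 -> 1111110 (7 bits)
  2 -> 110 (3 bits)
  5 -> 111110 (6 bits)
Total length = 7 + 3 + 6 = 16 bits.

Unary([6, 2, 5]) = 1111110110111110 (16 bits)


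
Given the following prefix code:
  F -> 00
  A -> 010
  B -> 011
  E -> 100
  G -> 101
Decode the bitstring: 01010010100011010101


Decoding step by step:
Bits 010 -> A
Bits 100 -> E
Bits 101 -> G
Bits 00 -> F
Bits 011 -> B
Bits 010 -> A
Bits 101 -> G


Decoded message: AEGFBAG


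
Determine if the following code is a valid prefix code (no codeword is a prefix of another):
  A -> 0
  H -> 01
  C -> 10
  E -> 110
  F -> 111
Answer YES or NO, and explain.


Checking each pair (does one codeword prefix another?):
  A='0' vs H='01': prefix -- VIOLATION

NO -- this is NOT a valid prefix code. A (0) is a prefix of H (01).


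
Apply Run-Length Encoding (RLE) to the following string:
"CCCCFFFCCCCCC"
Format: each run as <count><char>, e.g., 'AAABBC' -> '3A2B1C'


Scanning runs left to right:
  i=0: run of 'C' x 4 -> '4C'
  i=4: run of 'F' x 3 -> '3F'
  i=7: run of 'C' x 6 -> '6C'

RLE = 4C3F6C


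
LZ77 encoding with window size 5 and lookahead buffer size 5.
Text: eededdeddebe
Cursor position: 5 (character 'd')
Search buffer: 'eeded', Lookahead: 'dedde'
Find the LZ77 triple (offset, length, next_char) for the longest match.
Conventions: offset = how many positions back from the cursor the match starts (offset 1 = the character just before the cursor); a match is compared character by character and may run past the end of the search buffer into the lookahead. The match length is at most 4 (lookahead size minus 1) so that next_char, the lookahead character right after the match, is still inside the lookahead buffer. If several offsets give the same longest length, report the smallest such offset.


Try each offset into the search buffer:
  offset=1 (pos 4, char 'd'): match length 1
  offset=2 (pos 3, char 'e'): match length 0
  offset=3 (pos 2, char 'd'): match length 4
  offset=4 (pos 1, char 'e'): match length 0
  offset=5 (pos 0, char 'e'): match length 0
Longest match has length 4 at offset 3.
next_char = character at position 5 + 4 = 9 -> 'e'

Best match: offset=3, length=4 (matching 'dedd' starting at position 2)
LZ77 triple: (3, 4, 'e')


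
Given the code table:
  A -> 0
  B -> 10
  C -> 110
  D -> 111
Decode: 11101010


Decoding:
111 -> D
0 -> A
10 -> B
10 -> B


Result: DABB


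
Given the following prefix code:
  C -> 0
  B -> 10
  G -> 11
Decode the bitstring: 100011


Decoding step by step:
Bits 10 -> B
Bits 0 -> C
Bits 0 -> C
Bits 11 -> G


Decoded message: BCCG


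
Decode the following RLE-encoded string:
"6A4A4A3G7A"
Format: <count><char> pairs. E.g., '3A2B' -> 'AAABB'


Expanding each <count><char> pair:
  6A -> 'AAAAAA'
  4A -> 'AAAA'
  4A -> 'AAAA'
  3G -> 'GGG'
  7A -> 'AAAAAAA'

Decoded = AAAAAAAAAAAAAAGGGAAAAAAA


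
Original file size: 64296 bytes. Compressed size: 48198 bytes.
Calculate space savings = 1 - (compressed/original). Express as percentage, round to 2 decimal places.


ratio = compressed/original = 48198/64296 = 0.749627
savings = 1 - ratio = 1 - 0.749627 = 0.250373
as a percentage: 0.250373 * 100 = 25.04%

Space savings = 1 - 48198/64296 = 25.04%


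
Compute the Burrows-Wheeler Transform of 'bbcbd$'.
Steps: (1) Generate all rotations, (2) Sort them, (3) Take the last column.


Rotations (sorted):
  0: $bbcbd -> last char: d
  1: bbcbd$ -> last char: $
  2: bcbd$b -> last char: b
  3: bd$bbc -> last char: c
  4: cbd$bb -> last char: b
  5: d$bbcb -> last char: b


BWT = d$bcbb


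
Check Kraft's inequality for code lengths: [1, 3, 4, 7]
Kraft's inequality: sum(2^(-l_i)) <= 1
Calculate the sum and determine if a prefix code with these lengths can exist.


Sum = 2^(-1) + 2^(-3) + 2^(-4) + 2^(-7)
    = 0.5 + 0.125 + 0.0625 + 0.0078125
    = 89/128 = 0.6953125
Since 0.6953125 <= 1, Kraft's inequality IS satisfied.
A prefix code with these lengths CAN exist.

Kraft sum = 0.6953125. Satisfied.


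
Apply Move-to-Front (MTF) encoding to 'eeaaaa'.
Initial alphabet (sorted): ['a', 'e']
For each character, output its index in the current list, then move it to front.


MTF encoding:
'e': index 1 in ['a', 'e'] -> ['e', 'a']
'e': index 0 in ['e', 'a'] -> ['e', 'a']
'a': index 1 in ['e', 'a'] -> ['a', 'e']
'a': index 0 in ['a', 'e'] -> ['a', 'e']
'a': index 0 in ['a', 'e'] -> ['a', 'e']
'a': index 0 in ['a', 'e'] -> ['a', 'e']


Output: [1, 0, 1, 0, 0, 0]


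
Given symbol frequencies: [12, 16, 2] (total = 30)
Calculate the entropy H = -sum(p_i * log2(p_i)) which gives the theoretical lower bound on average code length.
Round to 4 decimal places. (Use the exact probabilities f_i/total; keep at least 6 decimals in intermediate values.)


Per-symbol terms -p_i * log2(p_i) with p_i = f_i/30:
  p = 12/30 = 0.400000: log2(p) = -1.321928, -p*log2(p) = 0.528771
  p = 16/30 = 0.533333: log2(p) = -0.906891, -p*log2(p) = 0.483675
  p = 2/30 = 0.066667: log2(p) = -3.906891, -p*log2(p) = 0.260459
H = 0.528771 + 0.483675 + 0.260459 = 1.272905

H = 1.2729 bits/symbol


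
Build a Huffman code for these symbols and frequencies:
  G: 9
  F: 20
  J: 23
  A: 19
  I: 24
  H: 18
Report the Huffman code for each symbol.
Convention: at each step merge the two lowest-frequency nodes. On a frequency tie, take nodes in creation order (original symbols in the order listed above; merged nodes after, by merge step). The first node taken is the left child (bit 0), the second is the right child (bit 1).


Huffman tree construction:
Step 1: Merge G(9) + H(18) = 27
Step 2: Merge A(19) + F(20) = 39
Step 3: Merge J(23) + I(24) = 47
Step 4: Merge (G+H)(27) + (A+F)(39) = 66
Step 5: Merge (J+I)(47) + ((G+H)+(A+F))(66) = 113
Read each symbol's code off the tree from the root (left child = 0, right child = 1).

Codes:
  G: 100 (length 3)
  F: 111 (length 3)
  J: 00 (length 2)
  A: 110 (length 3)
  I: 01 (length 2)
  H: 101 (length 3)
Average code length: 292/113 = 2.5841 bits/symbol


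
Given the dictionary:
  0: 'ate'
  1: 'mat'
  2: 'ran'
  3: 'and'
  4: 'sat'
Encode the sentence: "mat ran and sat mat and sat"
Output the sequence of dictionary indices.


Look up each word in the dictionary:
  'mat' -> 1
  'ran' -> 2
  'and' -> 3
  'sat' -> 4
  'mat' -> 1
  'and' -> 3
  'sat' -> 4

Encoded: [1, 2, 3, 4, 1, 3, 4]


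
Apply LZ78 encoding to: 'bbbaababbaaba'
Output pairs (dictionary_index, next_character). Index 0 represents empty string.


LZ78 encoding steps:
Dictionary: {0: ''}
Step 1: w='' (idx 0), next='b' -> output (0, 'b'), add 'b' as idx 1
Step 2: w='b' (idx 1), next='b' -> output (1, 'b'), add 'bb' as idx 2
Step 3: w='' (idx 0), next='a' -> output (0, 'a'), add 'a' as idx 3
Step 4: w='a' (idx 3), next='b' -> output (3, 'b'), add 'ab' as idx 4
Step 5: w='ab' (idx 4), next='b' -> output (4, 'b'), add 'abb' as idx 5
Step 6: w='a' (idx 3), next='a' -> output (3, 'a'), add 'aa' as idx 6
Step 7: w='b' (idx 1), next='a' -> output (1, 'a'), add 'ba' as idx 7


Encoded: [(0, 'b'), (1, 'b'), (0, 'a'), (3, 'b'), (4, 'b'), (3, 'a'), (1, 'a')]


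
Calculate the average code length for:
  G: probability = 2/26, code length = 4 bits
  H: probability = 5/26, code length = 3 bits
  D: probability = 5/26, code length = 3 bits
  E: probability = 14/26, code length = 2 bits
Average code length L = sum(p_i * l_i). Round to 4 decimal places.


Weighted contributions p_i * l_i:
  G: (2/26) * 4 = 8/26
  H: (5/26) * 3 = 15/26
  D: (5/26) * 3 = 15/26
  E: (14/26) * 2 = 28/26
Sum = (8 + 15 + 15 + 28)/26 = 66/26

L = 66/26 = 2.5385 bits/symbol


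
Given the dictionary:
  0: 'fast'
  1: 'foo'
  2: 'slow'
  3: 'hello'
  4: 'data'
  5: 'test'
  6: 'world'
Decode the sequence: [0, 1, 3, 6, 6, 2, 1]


Look up each index in the dictionary:
  0 -> 'fast'
  1 -> 'foo'
  3 -> 'hello'
  6 -> 'world'
  6 -> 'world'
  2 -> 'slow'
  1 -> 'foo'

Decoded: "fast foo hello world world slow foo"


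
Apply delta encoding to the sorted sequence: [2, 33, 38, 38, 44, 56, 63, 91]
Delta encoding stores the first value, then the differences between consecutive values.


First value: 2
Deltas:
  33 - 2 = 31
  38 - 33 = 5
  38 - 38 = 0
  44 - 38 = 6
  56 - 44 = 12
  63 - 56 = 7
  91 - 63 = 28


Delta encoded: [2, 31, 5, 0, 6, 12, 7, 28]


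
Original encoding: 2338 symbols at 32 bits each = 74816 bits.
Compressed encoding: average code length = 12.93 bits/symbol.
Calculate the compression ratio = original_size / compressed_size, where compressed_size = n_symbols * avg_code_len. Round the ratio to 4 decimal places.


original_size = n_symbols * orig_bits = 2338 * 32 = 74816 bits
compressed_size = n_symbols * avg_code_len = 2338 * 12.93 = 30230.34 bits
ratio = original_size / compressed_size = 74816 / 30230.34 = 2.4749

Compression ratio = 2.4749


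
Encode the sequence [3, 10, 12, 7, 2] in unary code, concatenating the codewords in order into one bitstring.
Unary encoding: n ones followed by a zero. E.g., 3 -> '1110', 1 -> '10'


Encode each number as n ones followed by a terminating 0:
  3 -> 1110 (4 bits)
  10 -> 11111111110 (11 bits)
  12 -> 1111111111110 (13 bits)
  7 -> 11111110 (8 bits)
  2 -> 110 (3 bits)
Total length = 4 + 11 + 13 + 8 + 3 = 39 bits.

Unary([3, 10, 12, 7, 2]) = 111011111111110111111111111011111110110 (39 bits)


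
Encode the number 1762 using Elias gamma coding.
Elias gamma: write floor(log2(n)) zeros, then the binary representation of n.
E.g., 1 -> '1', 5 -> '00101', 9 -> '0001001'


num_bits = floor(log2(1762)) + 1 = 11
leading_zeros = num_bits - 1 = 10
binary(1762) = 11011100010

Elias gamma(1762) = '0000000000' + '11011100010' = 000000000011011100010 (21 bits)


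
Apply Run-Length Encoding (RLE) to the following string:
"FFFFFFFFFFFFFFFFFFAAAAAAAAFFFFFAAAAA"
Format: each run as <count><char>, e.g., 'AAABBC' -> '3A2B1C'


Scanning runs left to right:
  i=0: run of 'F' x 18 -> '18F'
  i=18: run of 'A' x 8 -> '8A'
  i=26: run of 'F' x 5 -> '5F'
  i=31: run of 'A' x 5 -> '5A'

RLE = 18F8A5F5A


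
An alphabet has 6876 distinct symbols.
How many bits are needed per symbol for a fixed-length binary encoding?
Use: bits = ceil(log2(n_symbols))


log2(6876) = 12.7474
Bracket: 2^12 = 4096 < 6876 <= 2^13 = 8192
So ceil(log2(6876)) = 13

bits = ceil(log2(6876)) = ceil(12.7474) = 13 bits


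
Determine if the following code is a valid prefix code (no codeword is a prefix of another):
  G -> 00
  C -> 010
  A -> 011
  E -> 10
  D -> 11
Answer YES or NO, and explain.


Checking each pair (does one codeword prefix another?):
  G='00' vs C='010': no prefix
  G='00' vs A='011': no prefix
  G='00' vs E='10': no prefix
  G='00' vs D='11': no prefix
  C='010' vs G='00': no prefix
  C='010' vs A='011': no prefix
  C='010' vs E='10': no prefix
  C='010' vs D='11': no prefix
  A='011' vs G='00': no prefix
  A='011' vs C='010': no prefix
  A='011' vs E='10': no prefix
  A='011' vs D='11': no prefix
  E='10' vs G='00': no prefix
  E='10' vs C='010': no prefix
  E='10' vs A='011': no prefix
  E='10' vs D='11': no prefix
  D='11' vs G='00': no prefix
  D='11' vs C='010': no prefix
  D='11' vs A='011': no prefix
  D='11' vs E='10': no prefix
No violation found over all pairs.

YES -- this is a valid prefix code. No codeword is a prefix of any other codeword.


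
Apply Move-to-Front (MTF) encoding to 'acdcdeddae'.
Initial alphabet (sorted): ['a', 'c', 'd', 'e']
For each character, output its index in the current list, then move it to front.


MTF encoding:
'a': index 0 in ['a', 'c', 'd', 'e'] -> ['a', 'c', 'd', 'e']
'c': index 1 in ['a', 'c', 'd', 'e'] -> ['c', 'a', 'd', 'e']
'd': index 2 in ['c', 'a', 'd', 'e'] -> ['d', 'c', 'a', 'e']
'c': index 1 in ['d', 'c', 'a', 'e'] -> ['c', 'd', 'a', 'e']
'd': index 1 in ['c', 'd', 'a', 'e'] -> ['d', 'c', 'a', 'e']
'e': index 3 in ['d', 'c', 'a', 'e'] -> ['e', 'd', 'c', 'a']
'd': index 1 in ['e', 'd', 'c', 'a'] -> ['d', 'e', 'c', 'a']
'd': index 0 in ['d', 'e', 'c', 'a'] -> ['d', 'e', 'c', 'a']
'a': index 3 in ['d', 'e', 'c', 'a'] -> ['a', 'd', 'e', 'c']
'e': index 2 in ['a', 'd', 'e', 'c'] -> ['e', 'a', 'd', 'c']


Output: [0, 1, 2, 1, 1, 3, 1, 0, 3, 2]


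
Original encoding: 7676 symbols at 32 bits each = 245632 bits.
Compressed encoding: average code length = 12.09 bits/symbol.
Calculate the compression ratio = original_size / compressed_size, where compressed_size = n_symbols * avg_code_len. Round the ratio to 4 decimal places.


original_size = n_symbols * orig_bits = 7676 * 32 = 245632 bits
compressed_size = n_symbols * avg_code_len = 7676 * 12.09 = 92802.84 bits
ratio = original_size / compressed_size = 245632 / 92802.84 = 2.6468

Compression ratio = 2.6468


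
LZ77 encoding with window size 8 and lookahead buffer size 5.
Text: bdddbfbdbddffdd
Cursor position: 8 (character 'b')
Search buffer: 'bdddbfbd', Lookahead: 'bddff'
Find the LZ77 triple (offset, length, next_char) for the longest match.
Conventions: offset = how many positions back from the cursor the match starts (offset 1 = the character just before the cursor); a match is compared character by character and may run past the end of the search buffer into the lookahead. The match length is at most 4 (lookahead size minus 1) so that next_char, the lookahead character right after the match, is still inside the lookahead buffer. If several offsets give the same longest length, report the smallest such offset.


Try each offset into the search buffer:
  offset=1 (pos 7, char 'd'): match length 0
  offset=2 (pos 6, char 'b'): match length 2
  offset=3 (pos 5, char 'f'): match length 0
  offset=4 (pos 4, char 'b'): match length 1
  offset=5 (pos 3, char 'd'): match length 0
  offset=6 (pos 2, char 'd'): match length 0
  offset=7 (pos 1, char 'd'): match length 0
  offset=8 (pos 0, char 'b'): match length 3
Longest match has length 3 at offset 8.
next_char = character at position 8 + 3 = 11 -> 'f'

Best match: offset=8, length=3 (matching 'bdd' starting at position 0)
LZ77 triple: (8, 3, 'f')


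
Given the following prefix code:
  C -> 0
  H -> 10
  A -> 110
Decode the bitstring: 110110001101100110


Decoding step by step:
Bits 110 -> A
Bits 110 -> A
Bits 0 -> C
Bits 0 -> C
Bits 110 -> A
Bits 110 -> A
Bits 0 -> C
Bits 110 -> A


Decoded message: AACCAACA


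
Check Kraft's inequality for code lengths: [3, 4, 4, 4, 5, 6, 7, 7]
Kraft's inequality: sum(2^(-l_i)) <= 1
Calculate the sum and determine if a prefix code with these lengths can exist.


Sum = 2^(-3) + 2^(-4) + 2^(-4) + 2^(-4) + 2^(-5) + 2^(-6) + 2^(-7) + 2^(-7)
    = 0.125 + 0.0625 + 0.0625 + 0.0625 + 0.03125 + 0.015625 + 0.0078125 + 0.0078125
    = 48/128 = 0.375
Since 0.375 <= 1, Kraft's inequality IS satisfied.
A prefix code with these lengths CAN exist.

Kraft sum = 0.375. Satisfied.


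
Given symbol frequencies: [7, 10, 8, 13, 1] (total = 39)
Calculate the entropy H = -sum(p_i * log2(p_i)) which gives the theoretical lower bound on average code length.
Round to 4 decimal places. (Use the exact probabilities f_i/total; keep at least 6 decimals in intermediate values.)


Per-symbol terms -p_i * log2(p_i) with p_i = f_i/39:
  p = 7/39 = 0.179487: log2(p) = -2.478047, -p*log2(p) = 0.444778
  p = 10/39 = 0.256410: log2(p) = -1.963474, -p*log2(p) = 0.503455
  p = 8/39 = 0.205128: log2(p) = -2.285402, -p*log2(p) = 0.468800
  p = 13/39 = 0.333333: log2(p) = -1.584963, -p*log2(p) = 0.528321
  p = 1/39 = 0.025641: log2(p) = -5.285402, -p*log2(p) = 0.135523
H = 0.444778 + 0.503455 + 0.468800 + 0.528321 + 0.135523 = 2.080877

H = 2.0809 bits/symbol


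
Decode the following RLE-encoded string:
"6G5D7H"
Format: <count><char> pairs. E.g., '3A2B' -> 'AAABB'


Expanding each <count><char> pair:
  6G -> 'GGGGGG'
  5D -> 'DDDDD'
  7H -> 'HHHHHHH'

Decoded = GGGGGGDDDDDHHHHHHH


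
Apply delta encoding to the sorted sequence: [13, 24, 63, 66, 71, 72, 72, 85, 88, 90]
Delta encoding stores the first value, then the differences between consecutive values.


First value: 13
Deltas:
  24 - 13 = 11
  63 - 24 = 39
  66 - 63 = 3
  71 - 66 = 5
  72 - 71 = 1
  72 - 72 = 0
  85 - 72 = 13
  88 - 85 = 3
  90 - 88 = 2


Delta encoded: [13, 11, 39, 3, 5, 1, 0, 13, 3, 2]


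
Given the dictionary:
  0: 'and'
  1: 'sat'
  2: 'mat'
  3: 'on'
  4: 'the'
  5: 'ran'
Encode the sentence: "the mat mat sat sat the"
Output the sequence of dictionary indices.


Look up each word in the dictionary:
  'the' -> 4
  'mat' -> 2
  'mat' -> 2
  'sat' -> 1
  'sat' -> 1
  'the' -> 4

Encoded: [4, 2, 2, 1, 1, 4]


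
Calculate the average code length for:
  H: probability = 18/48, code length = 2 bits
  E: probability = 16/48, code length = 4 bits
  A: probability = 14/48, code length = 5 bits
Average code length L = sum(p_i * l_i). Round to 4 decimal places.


Weighted contributions p_i * l_i:
  H: (18/48) * 2 = 36/48
  E: (16/48) * 4 = 64/48
  A: (14/48) * 5 = 70/48
Sum = (36 + 64 + 70)/48 = 170/48

L = 170/48 = 3.5417 bits/symbol


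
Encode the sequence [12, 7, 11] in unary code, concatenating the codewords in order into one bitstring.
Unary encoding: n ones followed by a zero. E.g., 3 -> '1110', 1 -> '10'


Encode each number as n ones followed by a terminating 0:
  12 -> 1111111111110 (13 bits)
  7 -> 11111110 (8 bits)
  11 -> 111111111110 (12 bits)
Total length = 13 + 8 + 12 = 33 bits.

Unary([12, 7, 11]) = 111111111111011111110111111111110 (33 bits)


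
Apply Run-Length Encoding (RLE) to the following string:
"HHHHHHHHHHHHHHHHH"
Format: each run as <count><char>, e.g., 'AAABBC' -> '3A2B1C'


Scanning runs left to right:
  i=0: run of 'H' x 17 -> '17H'

RLE = 17H


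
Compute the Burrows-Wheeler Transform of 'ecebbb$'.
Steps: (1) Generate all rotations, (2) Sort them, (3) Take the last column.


Rotations (sorted):
  0: $ecebbb -> last char: b
  1: b$ecebb -> last char: b
  2: bb$eceb -> last char: b
  3: bbb$ece -> last char: e
  4: cebbb$e -> last char: e
  5: ebbb$ec -> last char: c
  6: ecebbb$ -> last char: $


BWT = bbbeec$


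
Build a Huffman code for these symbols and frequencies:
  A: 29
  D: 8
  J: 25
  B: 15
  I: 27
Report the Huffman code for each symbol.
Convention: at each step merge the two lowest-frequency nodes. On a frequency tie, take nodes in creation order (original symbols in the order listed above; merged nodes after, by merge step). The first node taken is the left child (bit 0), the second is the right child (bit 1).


Huffman tree construction:
Step 1: Merge D(8) + B(15) = 23
Step 2: Merge (D+B)(23) + J(25) = 48
Step 3: Merge I(27) + A(29) = 56
Step 4: Merge ((D+B)+J)(48) + (I+A)(56) = 104
Read each symbol's code off the tree from the root (left child = 0, right child = 1).

Codes:
  A: 11 (length 2)
  D: 000 (length 3)
  J: 01 (length 2)
  B: 001 (length 3)
  I: 10 (length 2)
Average code length: 231/104 = 2.2212 bits/symbol


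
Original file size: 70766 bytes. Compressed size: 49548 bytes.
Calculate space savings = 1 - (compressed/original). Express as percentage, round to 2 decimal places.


ratio = compressed/original = 49548/70766 = 0.700167
savings = 1 - ratio = 1 - 0.700167 = 0.299833
as a percentage: 0.299833 * 100 = 29.98%

Space savings = 1 - 49548/70766 = 29.98%


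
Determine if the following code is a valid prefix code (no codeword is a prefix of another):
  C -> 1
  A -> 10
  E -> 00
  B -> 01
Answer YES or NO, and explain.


Checking each pair (does one codeword prefix another?):
  C='1' vs A='10': prefix -- VIOLATION

NO -- this is NOT a valid prefix code. C (1) is a prefix of A (10).


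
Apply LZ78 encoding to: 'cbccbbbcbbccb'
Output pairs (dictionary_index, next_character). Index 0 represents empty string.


LZ78 encoding steps:
Dictionary: {0: ''}
Step 1: w='' (idx 0), next='c' -> output (0, 'c'), add 'c' as idx 1
Step 2: w='' (idx 0), next='b' -> output (0, 'b'), add 'b' as idx 2
Step 3: w='c' (idx 1), next='c' -> output (1, 'c'), add 'cc' as idx 3
Step 4: w='b' (idx 2), next='b' -> output (2, 'b'), add 'bb' as idx 4
Step 5: w='b' (idx 2), next='c' -> output (2, 'c'), add 'bc' as idx 5
Step 6: w='bb' (idx 4), next='c' -> output (4, 'c'), add 'bbc' as idx 6
Step 7: w='c' (idx 1), next='b' -> output (1, 'b'), add 'cb' as idx 7


Encoded: [(0, 'c'), (0, 'b'), (1, 'c'), (2, 'b'), (2, 'c'), (4, 'c'), (1, 'b')]
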